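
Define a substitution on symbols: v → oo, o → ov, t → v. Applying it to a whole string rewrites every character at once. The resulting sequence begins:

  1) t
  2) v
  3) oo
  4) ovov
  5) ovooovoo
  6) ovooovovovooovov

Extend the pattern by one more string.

Rewriting the 16 symbols of ovooovovovooovov one by one yields ov oo ov ov ov oo ov oo ov oo ov ov ov oo ov oo; concatenated:

ovooovovovooovooovooovovovooovoo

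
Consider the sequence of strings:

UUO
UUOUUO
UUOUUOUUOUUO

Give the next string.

Each string is two copies of the previous one concatenated.
Doubling UUOUUOUUOUUO:

UUOUUOUUOUUOUUOUUOUUOUUO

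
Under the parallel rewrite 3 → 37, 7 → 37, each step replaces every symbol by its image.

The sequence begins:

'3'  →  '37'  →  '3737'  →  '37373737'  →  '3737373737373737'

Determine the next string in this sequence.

Rewriting the 16 symbols of 3737373737373737 one by one yields 37 37 37 37 37 37 37 37 37 37 37 37 37 37 37 37; concatenated:

37373737373737373737373737373737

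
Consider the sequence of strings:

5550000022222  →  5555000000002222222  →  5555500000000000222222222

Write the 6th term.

5555555500000000000000000000222222222222222

Term n consists of n+1 5's, followed by 3n-1 0's, followed by 2n+1 2's, where the shown terms are n = 2, 3, 4.
At n = 7 the blocks have lengths 8, 20, 15.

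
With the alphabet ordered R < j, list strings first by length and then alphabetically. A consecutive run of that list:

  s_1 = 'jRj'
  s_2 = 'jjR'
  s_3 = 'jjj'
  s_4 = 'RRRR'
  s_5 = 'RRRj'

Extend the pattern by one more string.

The successor of RRRj increments the rightmost position that isn't already j and resets every position after it to R.

RRjR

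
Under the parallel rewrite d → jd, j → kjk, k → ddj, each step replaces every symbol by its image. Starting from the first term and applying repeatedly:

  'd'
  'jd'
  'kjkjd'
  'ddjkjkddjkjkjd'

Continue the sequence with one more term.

Rewriting the 14 symbols of ddjkjkddjkjkjd one by one yields jd jd kjk ddj kjk ddj jd jd kjk ddj kjk ddj kjk jd; concatenated:

jdjdkjkddjkjkddjjdjdkjkddjkjkddjkjkjd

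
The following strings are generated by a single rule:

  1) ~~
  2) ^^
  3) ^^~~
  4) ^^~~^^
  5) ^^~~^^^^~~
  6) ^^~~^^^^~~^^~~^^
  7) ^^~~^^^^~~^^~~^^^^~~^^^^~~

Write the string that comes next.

^^~~^^^^~~^^~~^^^^~~^^^^~~^^~~^^^^~~^^~~^^

From term 3 onward, concatenate the last term with the second-to-last: ^^·~~ = ^^~~, ^^~~·^^ = ^^~~^^, …
Continuing: ^^~~^^^^~~^^~~^^^^~~^^^^~~ · ^^~~^^^^~~^^~~^^ gives term 8.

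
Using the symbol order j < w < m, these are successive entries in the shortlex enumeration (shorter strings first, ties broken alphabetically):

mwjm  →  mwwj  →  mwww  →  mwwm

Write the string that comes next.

mwmj

Find the rightmost character of mwwm below m, bump it to the next letter, and reset everything to its right to j.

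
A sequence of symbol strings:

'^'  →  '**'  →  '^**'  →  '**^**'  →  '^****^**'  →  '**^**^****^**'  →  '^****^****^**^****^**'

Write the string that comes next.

This is a Fibonacci-style word recurrence s(k) = s(k−2)·s(k−1): e.g. ^·** = ^**.
Continuing: **^**^****^** · ^****^****^**^****^** gives term 8.

**^**^****^**^****^****^**^****^**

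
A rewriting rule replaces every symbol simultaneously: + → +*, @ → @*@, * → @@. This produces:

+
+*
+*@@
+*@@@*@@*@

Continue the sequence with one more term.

+*@@@*@@*@@*@@@@*@@*@@@@*@

Rewriting each symbol of +*@@@*@@*@: +→+*, *→@@, @→@*@, @→@*@, @→@*@, *→@@, @→@*@, @→@*@, *→@@, @→@*@, which concatenates to +* @@ @*@ @*@ @*@ @@ @*@ @*@ @@ @*@.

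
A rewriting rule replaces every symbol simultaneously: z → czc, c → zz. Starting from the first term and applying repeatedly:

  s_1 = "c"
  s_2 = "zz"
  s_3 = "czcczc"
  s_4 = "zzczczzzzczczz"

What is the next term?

Replace each of the 14 characters of zzczczzzzczczz in place — czc czc zz czc zz czc czc czc czc zz czc zz czc czc — and concatenate.

czcczczzczczzczcczcczcczczzczczzczcczc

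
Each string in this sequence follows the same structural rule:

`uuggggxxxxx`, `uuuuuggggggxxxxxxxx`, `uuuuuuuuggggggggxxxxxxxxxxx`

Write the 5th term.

uuuuuuuuuuuuuuggggggggggggxxxxxxxxxxxxxxxxx

The n-th term is 3n-1 u's then 2n+2 g's then 3n+2 x's (n = 1, 2, …).
At n = 5 the blocks have lengths 14, 12, 17.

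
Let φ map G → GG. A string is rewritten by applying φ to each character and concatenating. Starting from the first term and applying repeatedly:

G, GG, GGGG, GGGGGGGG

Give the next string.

Rewriting each symbol of GGGGGGGG: G→GG, G→GG, G→GG, G→GG, G→GG, G→GG, G→GG, G→GG, which concatenates to GG GG GG GG GG GG GG GG.

GGGGGGGGGGGGGGGG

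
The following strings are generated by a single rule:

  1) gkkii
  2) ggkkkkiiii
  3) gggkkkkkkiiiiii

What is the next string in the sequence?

ggggkkkkkkkkiiiiiiii

Each string has the form g^{n} k^{2n} i^{2n} (n = 1, 2, …).
At n = 4 the blocks have lengths 4, 8, 8.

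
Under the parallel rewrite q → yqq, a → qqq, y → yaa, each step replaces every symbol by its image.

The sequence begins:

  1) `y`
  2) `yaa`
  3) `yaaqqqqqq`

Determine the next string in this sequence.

Expanding yaaqqqqqq: y→yaa, a→qqq, a→qqq, q→yqq, q→yqq, q→yqq, q→yqq, q→yqq, q→yqq. Concatenated: yaa qqq qqq yqq yqq yqq yqq yqq yqq.

yaaqqqqqqyqqyqqyqqyqqyqqyqq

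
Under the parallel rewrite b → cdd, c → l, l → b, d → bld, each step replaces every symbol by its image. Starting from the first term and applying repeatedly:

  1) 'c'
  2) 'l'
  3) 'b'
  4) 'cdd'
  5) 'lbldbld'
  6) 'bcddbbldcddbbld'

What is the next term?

φ(bcddbbldcddbbld) expands symbol-by-symbol to cdd l bld bld cdd cdd b bld l bld bld cdd cdd b bld; joining the 15 pieces gives the next term.

cddlbldbldcddcddbbldlbldbldcddcddbbld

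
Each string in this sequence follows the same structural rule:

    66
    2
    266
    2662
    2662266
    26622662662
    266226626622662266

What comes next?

This is a Fibonacci-style word recurrence s(k) = s(k−1)·s(k−2): e.g. 2·66 = 266.
Continuing: 266226626622662266 · 26622662662 gives term 8.

26622662662266226626622662662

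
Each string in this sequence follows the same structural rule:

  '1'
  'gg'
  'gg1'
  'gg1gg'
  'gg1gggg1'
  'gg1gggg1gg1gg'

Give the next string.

This is a Fibonacci-style word recurrence s(k) = s(k−1)·s(k−2): e.g. gg·1 = gg1.
The next term joins gg1gggg1gg1gg and gg1gggg1.

gg1gggg1gg1gggg1gggg1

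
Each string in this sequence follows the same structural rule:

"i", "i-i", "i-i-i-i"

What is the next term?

Each string is two copies of the previous one joined by '-'.
Doubling i-i-i-i with '-' between the halves:

i-i-i-i-i-i-i-i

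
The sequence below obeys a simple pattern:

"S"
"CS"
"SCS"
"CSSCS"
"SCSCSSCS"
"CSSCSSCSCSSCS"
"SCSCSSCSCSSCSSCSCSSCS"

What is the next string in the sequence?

CSSCSSCSCSSCSSCSCSSCSCSSCSSCSCSSCS

Each term (from the third on) is the two preceding terms concatenated in order: term 3 = S·CS = SCS.
The next term joins CSSCSSCSCSSCS and SCSCSSCSCSSCSSCSCSSCS.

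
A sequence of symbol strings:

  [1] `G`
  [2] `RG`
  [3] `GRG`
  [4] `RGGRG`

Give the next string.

GRGRGGRG

This is a Fibonacci-style word recurrence s(k) = s(k−2)·s(k−1): e.g. G·RG = GRG.
So term 5 is GRG·RGGRG.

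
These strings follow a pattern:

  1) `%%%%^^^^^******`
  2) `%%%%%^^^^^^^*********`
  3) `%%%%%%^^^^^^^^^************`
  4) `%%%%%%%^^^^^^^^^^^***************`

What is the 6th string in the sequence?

%%%%%%%%%^^^^^^^^^^^^^^^*********************

Term n consists of n+2 %'s, followed by 2n+1 ^'s, followed by 3n *'s, where the shown terms are n = 2, 3, 4, 5.
For term 6, n = 7, so the run lengths are 9, 15, 21.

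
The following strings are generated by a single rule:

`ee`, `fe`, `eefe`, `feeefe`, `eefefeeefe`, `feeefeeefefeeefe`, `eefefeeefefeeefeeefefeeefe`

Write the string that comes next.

This is a Fibonacci-style word recurrence s(k) = s(k−2)·s(k−1): e.g. ee·fe = eefe.
Continuing: feeefeeefefeeefe · eefefeeefefeeefeeefefeeefe gives term 8.

feeefeeefefeeefeeefefeeefefeeefeeefefeeefe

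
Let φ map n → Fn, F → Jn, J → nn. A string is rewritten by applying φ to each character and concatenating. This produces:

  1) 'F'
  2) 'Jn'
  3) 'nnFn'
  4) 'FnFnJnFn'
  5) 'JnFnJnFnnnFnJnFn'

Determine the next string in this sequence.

nnFnJnFnnnFnJnFnFnFnJnFnnnFnJnFn

Replace each of the 16 characters of JnFnJnFnnnFnJnFn in place — nn Fn Jn Fn nn Fn Jn Fn Fn Fn Jn Fn nn Fn Jn Fn — and concatenate.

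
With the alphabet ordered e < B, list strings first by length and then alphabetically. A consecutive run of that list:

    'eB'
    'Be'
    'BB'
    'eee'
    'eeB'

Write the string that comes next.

Treat eeB as a base-2 numeral over the given alphabet and add one, carrying through any trailing B's.

eBe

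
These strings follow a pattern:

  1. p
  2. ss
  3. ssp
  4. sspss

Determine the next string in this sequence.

sspssssp

Each term (from the third on) is the previous term followed by the one before it: term 3 = ss·p = ssp.
So term 5 is sspss·ssp.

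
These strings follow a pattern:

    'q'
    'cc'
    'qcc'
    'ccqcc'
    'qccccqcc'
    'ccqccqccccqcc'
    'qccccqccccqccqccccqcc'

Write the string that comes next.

From term 3 onward, concatenate the second-to-last term with the last: q·cc = qcc, cc·qcc = ccqcc, …
So term 8 is ccqccqccccqcc·qccccqccccqccqccccqcc.

ccqccqccccqccqccccqccccqccqccccqcc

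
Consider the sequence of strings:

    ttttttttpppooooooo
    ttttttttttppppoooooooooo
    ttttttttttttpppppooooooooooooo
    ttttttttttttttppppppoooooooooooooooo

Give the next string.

Term n consists of 2n+2 t's, followed by n p's, followed by 3n-2 o's, where the shown terms are n = 3, 4, 5, 6.
For the next term, n = 7, so the run lengths are 16, 7, 19.

ttttttttttttttttpppppppooooooooooooooooooo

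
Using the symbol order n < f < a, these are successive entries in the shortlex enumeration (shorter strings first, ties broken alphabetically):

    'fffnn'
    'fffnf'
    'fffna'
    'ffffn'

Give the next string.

The successor of ffffn increments the rightmost position that isn't already a and resets every position after it to n.

fffff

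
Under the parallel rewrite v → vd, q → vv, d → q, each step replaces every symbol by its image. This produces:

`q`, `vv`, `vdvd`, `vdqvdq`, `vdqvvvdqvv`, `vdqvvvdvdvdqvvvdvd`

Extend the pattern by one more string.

φ(vdqvvvdvdvdqvvvdvd) expands symbol-by-symbol to vd q vv vd vd vd q vd q vd q vv vd vd vd q vd q; joining the 18 pieces gives the next term.

vdqvvvdvdvdqvdqvdqvvvdvdvdqvdq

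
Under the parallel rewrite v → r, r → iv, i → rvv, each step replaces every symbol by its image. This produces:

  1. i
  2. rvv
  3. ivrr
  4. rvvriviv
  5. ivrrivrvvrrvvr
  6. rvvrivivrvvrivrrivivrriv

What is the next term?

ivrrivrvvrrvvrivrrivrvvrivivrvvrrvvrivivrvvr

Applying the rule to each of the 24 symbols of rvvrivivrvvrivrrivivrriv gives the pieces iv r r iv rvv r rvv r iv r r iv rvv r iv iv rvv r rvv r iv iv rvv r, which concatenate to the answer.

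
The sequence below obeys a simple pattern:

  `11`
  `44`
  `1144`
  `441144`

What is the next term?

1144441144

From term 3 onward, concatenate the second-to-last term with the last: 11·44 = 1144, 44·1144 = 441144, …
Continuing: 1144 · 441144 gives term 5.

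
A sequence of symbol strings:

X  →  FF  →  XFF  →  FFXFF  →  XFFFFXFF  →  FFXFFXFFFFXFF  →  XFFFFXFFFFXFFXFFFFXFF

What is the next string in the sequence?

FFXFFXFFFFXFFXFFFFXFFFFXFFXFFFFXFF

This is a Fibonacci-style word recurrence s(k) = s(k−2)·s(k−1): e.g. X·FF = XFF.
The next term joins FFXFFXFFFFXFF and XFFFFXFFFFXFFXFFFFXFF.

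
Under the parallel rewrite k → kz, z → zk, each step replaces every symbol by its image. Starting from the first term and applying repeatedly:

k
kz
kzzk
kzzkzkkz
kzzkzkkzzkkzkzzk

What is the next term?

Replace each of the 16 characters of kzzkzkkzzkkzkzzk in place — kz zk zk kz zk kz kz zk zk kz kz zk kz zk zk kz — and concatenate.

kzzkzkkzzkkzkzzkzkkzkzzkkzzkzkkz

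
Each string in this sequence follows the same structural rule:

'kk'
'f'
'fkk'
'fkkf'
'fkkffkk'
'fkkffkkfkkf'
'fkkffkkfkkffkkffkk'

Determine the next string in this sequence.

fkkffkkfkkffkkffkkfkkffkkfkkf

This is a Fibonacci-style word recurrence s(k) = s(k−1)·s(k−2): e.g. f·kk = fkk.
Continuing: fkkffkkfkkffkkffkk · fkkffkkfkkf gives term 8.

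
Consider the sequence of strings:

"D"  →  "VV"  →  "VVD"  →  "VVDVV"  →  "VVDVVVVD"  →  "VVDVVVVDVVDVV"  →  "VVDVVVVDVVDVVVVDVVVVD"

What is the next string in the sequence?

From term 3 onward, concatenate the last term with the second-to-last: VV·D = VVD, VVD·VV = VVDVV, …
So term 8 is VVDVVVVDVVDVVVVDVVVVD·VVDVVVVDVVDVV.

VVDVVVVDVVDVVVVDVVVVDVVDVVVVDVVDVV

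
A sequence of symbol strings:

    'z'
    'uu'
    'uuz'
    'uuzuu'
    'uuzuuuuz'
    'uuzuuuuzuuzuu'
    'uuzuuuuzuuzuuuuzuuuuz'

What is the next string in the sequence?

uuzuuuuzuuzuuuuzuuuuzuuzuuuuzuuzuu

Each term (from the third on) is the previous term followed by the one before it: term 3 = uu·z = uuz.
The next term joins uuzuuuuzuuzuuuuzuuuuz and uuzuuuuzuuzuu.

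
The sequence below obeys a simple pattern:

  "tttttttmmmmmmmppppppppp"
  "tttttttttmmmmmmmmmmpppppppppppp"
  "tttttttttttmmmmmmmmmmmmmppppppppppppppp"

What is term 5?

Reading off run lengths: t runs 7, 9, 11; m runs 7, 10, 13; p runs 9, 12, 15 — each is linear in n, where the shown terms are n = 3, 4, 5.
For term 5, n = 7, so the run lengths are 15, 19, 21.

tttttttttttttttmmmmmmmmmmmmmmmmmmmppppppppppppppppppppp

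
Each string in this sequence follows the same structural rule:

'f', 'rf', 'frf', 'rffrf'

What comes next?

frfrffrf

Each term (from the third on) is the two preceding terms concatenated in order: term 3 = f·rf = frf.
So term 5 is frf·rffrf.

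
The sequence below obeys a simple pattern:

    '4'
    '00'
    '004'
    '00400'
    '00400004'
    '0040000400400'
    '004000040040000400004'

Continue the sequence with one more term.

This is a Fibonacci-style word recurrence s(k) = s(k−1)·s(k−2): e.g. 00·4 = 004.
Continuing: 004000040040000400004 · 0040000400400 gives term 8.

0040000400400004000040040000400400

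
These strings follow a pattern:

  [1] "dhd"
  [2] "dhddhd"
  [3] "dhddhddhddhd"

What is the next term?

Each string is two copies of the previous one concatenated.
So the next term is two copies of dhddhddhddhd.

dhddhddhddhddhddhddhddhd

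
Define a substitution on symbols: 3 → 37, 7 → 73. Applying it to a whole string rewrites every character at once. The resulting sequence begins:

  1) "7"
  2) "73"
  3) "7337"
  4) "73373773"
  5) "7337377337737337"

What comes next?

73373773377373373773733773373773

Replace each of the 16 characters of 7337377337737337 in place — 73 37 37 73 37 73 73 37 37 73 73 37 73 37 37 73 — and concatenate.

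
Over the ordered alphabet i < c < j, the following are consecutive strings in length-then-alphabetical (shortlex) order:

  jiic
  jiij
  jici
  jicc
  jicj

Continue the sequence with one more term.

Find the rightmost character of jicj below j, bump it to the next letter, and reset everything to its right to i.

jiji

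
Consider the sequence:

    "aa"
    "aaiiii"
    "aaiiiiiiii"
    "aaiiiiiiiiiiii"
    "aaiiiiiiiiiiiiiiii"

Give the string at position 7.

aaiiiiiiiiiiiiiiiiiiiiiiii

Each term is the previous one with iiii appended.
From aaiiiiiiiiiiiiiiii, 2 further steps: aaiiiiiiiiiiiiiiii → aaiiiiiiiiiiiiiiiiiiii → (answer).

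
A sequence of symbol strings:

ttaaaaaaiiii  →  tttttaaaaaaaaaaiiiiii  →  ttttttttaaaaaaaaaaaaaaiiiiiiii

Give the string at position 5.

ttttttttttttttaaaaaaaaaaaaaaaaaaaaaaiiiiiiiiiiii

Term n consists of 3n-1 t's, followed by 4n+2 a's, followed by 2n+2 i's (n = 1, 2, …).
For term 5, n = 5, so the run lengths are 14, 22, 12.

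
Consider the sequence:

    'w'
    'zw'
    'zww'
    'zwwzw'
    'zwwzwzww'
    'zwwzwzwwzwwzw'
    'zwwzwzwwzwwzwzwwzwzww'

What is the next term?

zwwzwzwwzwwzwzwwzwzwwzwwzwzwwzwwzw

From term 3 onward, concatenate the last term with the second-to-last: zw·w = zww, zww·zw = zwwzw, …
Continuing: zwwzwzwwzwwzwzwwzwzww · zwwzwzwwzwwzw gives term 8.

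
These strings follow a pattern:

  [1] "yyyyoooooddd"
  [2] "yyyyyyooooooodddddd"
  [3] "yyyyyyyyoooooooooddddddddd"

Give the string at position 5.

Term n consists of 2n+2 y's, followed by 2n+3 o's, followed by 3n d's (n = 1, 2, …).
At n = 5 the blocks have lengths 12, 13, 15.

yyyyyyyyyyyyoooooooooooooddddddddddddddd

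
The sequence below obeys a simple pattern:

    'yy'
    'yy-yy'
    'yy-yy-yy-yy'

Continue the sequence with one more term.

Every step duplicates the string with '-' between the halves.
One more doubling of yy-yy-yy-yy gives the answer.

yy-yy-yy-yy-yy-yy-yy-yy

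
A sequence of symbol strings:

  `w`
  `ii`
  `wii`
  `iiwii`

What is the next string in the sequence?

wiiiiwii

Each term (from the third on) is the two preceding terms concatenated in order: term 3 = w·ii = wii.
Continuing: wii · iiwii gives term 5.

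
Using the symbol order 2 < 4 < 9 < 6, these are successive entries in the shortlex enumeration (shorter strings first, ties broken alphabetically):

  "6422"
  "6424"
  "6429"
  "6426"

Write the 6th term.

6444

Advancing 2 positions from 6426 through 6426 → 6442 reaches term 6.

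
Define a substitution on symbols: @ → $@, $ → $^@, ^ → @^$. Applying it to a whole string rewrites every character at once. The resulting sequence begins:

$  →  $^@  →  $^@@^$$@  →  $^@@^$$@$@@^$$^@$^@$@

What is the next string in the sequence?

φ($^@@^$$@$@@^$$^@$^@$@) expands symbol-by-symbol to $^@ @^$ $@ $@ @^$ $^@ $^@ $@ $^@ $@ $@ @^$ $^@ $^@ @^$ $@ $^@ @^$ $@ $^@ $@; joining the 21 pieces gives the next term.

$^@@^$$@$@@^$$^@$^@$@$^@$@$@@^$$^@$^@@^$$@$^@@^$$@$^@$@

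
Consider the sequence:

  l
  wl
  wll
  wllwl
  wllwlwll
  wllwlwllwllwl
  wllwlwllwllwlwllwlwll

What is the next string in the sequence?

This is a Fibonacci-style word recurrence s(k) = s(k−1)·s(k−2): e.g. wl·l = wll.
So term 8 is wllwlwllwllwlwllwlwll·wllwlwllwllwl.

wllwlwllwllwlwllwlwllwllwlwllwllwl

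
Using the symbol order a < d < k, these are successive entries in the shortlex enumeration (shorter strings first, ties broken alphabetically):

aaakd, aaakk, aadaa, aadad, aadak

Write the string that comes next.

Treat aadak as a base-3 numeral over the given alphabet and add one, carrying through any trailing k's.

aadda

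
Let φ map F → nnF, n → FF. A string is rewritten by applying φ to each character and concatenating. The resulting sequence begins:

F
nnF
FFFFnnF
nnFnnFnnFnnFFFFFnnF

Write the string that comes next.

FFFFnnFFFFFnnFFFFFnnFFFFFnnFnnFnnFnnFnnFFFFFnnF

Replace each of the 19 characters of nnFnnFnnFnnFFFFFnnF in place — FF FF nnF FF FF nnF FF FF nnF FF FF nnF nnF nnF nnF nnF FF FF nnF — and concatenate.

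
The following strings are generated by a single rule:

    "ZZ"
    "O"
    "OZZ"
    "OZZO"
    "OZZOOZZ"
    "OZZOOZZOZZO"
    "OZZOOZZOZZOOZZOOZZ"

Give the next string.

From term 3 onward, concatenate the last term with the second-to-last: O·ZZ = OZZ, OZZ·O = OZZO, …
Continuing: OZZOOZZOZZOOZZOOZZ · OZZOOZZOZZO gives term 8.

OZZOOZZOZZOOZZOOZZOZZOOZZOZZO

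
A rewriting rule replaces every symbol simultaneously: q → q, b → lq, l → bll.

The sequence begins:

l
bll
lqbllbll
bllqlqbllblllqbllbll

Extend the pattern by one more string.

Applying the rule to each of the 20 symbols of bllqlqbllblllqbllbll gives the pieces lq bll bll q bll q lq bll bll lq bll bll bll q lq bll bll lq bll bll, which concatenate to the answer.

lqbllbllqbllqlqbllblllqbllbllbllqlqbllblllqbllbll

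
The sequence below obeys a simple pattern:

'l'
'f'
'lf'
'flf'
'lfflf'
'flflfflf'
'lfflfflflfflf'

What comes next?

flflfflflfflfflflfflf

This is a Fibonacci-style word recurrence s(k) = s(k−2)·s(k−1): e.g. l·f = lf.
The next term joins flflfflf and lfflfflflfflf.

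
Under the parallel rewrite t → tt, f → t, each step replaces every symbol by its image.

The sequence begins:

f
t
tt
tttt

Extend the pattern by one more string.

tttttttt

Expanding tttt: t→tt, t→tt, t→tt, t→tt. Concatenated: tt tt tt tt.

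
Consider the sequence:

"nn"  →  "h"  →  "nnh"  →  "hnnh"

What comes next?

Each term (from the third on) is the two preceding terms concatenated in order: term 3 = nn·h = nnh.
The next term joins nnh and hnnh.

nnhhnnh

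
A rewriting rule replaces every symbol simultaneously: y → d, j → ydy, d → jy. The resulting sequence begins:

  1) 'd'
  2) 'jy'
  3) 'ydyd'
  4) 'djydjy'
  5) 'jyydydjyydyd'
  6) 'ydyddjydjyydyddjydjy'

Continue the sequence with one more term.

Rewriting the 20 symbols of ydyddjydjyydyddjydjy one by one yields d jy d jy jy ydy d jy ydy d d jy d jy jy ydy d jy ydy d; concatenated:

djydjyjyydydjyydyddjydjyjyydydjyydyd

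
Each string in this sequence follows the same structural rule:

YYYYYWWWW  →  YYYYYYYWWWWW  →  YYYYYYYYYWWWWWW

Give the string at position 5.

Reading off run lengths: Y runs 5, 7, 9; W runs 4, 5, 6 — each is linear in n, where the shown terms are n = 2, 3, 4.
Setting n = 6 gives 13, 8 characters in each block.

YYYYYYYYYYYYYWWWWWWWW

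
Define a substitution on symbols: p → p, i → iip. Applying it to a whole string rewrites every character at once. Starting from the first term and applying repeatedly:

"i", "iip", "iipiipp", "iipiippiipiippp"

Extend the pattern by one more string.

Rewriting the 15 symbols of iipiippiipiippp one by one yields iip iip p iip iip p p iip iip p iip iip p p p; concatenated:

iipiippiipiipppiipiippiipiipppp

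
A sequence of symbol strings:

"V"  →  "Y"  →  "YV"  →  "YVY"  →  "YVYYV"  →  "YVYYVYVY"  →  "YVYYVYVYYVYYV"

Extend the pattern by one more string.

This is a Fibonacci-style word recurrence s(k) = s(k−1)·s(k−2): e.g. Y·V = YV.
The next term joins YVYYVYVYYVYYV and YVYYVYVY.

YVYYVYVYYVYYVYVYYVYVY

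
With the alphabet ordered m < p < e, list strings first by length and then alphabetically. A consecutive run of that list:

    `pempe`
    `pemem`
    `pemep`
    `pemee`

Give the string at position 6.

Stepping forward 2 times from pemee: pemee → pepmm, then the target.

pepmp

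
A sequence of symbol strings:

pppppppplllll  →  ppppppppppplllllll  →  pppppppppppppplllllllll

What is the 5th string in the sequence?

Reading off run lengths: p runs 8, 11, 14; l runs 5, 7, 9 — each is linear in n, where the shown terms are n = 2, 3, 4.
For term 5, n = 6, so the run lengths are 20, 13.

pppppppppppppppppppplllllllllllll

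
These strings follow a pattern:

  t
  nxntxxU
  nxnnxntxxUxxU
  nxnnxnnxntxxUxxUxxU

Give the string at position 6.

Each term wraps the previous one in nxn on the left and xxU on the right.
From nxnnxnnxntxxUxxUxxU, 2 further steps: nxnnxnnxntxxUxxUxxU → nxnnxnnxnnxntxxUxxUxxUxxU → (answer).

nxnnxnnxnnxnnxntxxUxxUxxUxxUxxU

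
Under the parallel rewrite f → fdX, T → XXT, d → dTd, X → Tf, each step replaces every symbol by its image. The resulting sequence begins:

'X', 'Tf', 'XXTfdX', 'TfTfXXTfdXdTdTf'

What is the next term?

φ(TfTfXXTfdXdTdTf) expands symbol-by-symbol to XXT fdX XXT fdX Tf Tf XXT fdX dTd Tf dTd XXT dTd XXT fdX; joining the 15 pieces gives the next term.

XXTfdXXXTfdXTfTfXXTfdXdTdTfdTdXXTdTdXXTfdX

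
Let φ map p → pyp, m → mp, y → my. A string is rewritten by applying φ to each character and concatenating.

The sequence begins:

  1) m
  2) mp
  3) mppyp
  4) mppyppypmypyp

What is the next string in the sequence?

mppyppypmypyppypmypypmpmypypmypyp

Applying the rule to each of the 13 symbols of mppyppypmypyp gives the pieces mp pyp pyp my pyp pyp my pyp mp my pyp my pyp, which concatenate to the answer.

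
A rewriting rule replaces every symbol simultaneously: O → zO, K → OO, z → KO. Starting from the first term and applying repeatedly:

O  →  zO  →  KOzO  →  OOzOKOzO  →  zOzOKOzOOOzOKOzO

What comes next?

Rewriting the 16 symbols of zOzOKOzOOOzOKOzO one by one yields KO zO KO zO OO zO KO zO zO zO KO zO OO zO KO zO; concatenated:

KOzOKOzOOOzOKOzOzOzOKOzOOOzOKOzO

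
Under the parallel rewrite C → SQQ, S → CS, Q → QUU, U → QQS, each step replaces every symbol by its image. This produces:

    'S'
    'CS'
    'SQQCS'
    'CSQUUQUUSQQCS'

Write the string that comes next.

Rewriting the 13 symbols of CSQUUQUUSQQCS one by one yields SQQ CS QUU QQS QQS QUU QQS QQS CS QUU QUU SQQ CS; concatenated:

SQQCSQUUQQSQQSQUUQQSQQSCSQUUQUUSQQCS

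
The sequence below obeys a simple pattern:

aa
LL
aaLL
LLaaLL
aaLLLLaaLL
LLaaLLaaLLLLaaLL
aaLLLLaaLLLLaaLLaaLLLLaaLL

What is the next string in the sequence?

LLaaLLaaLLLLaaLLaaLLLLaaLLLLaaLLaaLLLLaaLL

From term 3 onward, concatenate the second-to-last term with the last: aa·LL = aaLL, LL·aaLL = LLaaLL, …
The next term joins LLaaLLaaLLLLaaLL and aaLLLLaaLLLLaaLLaaLLLLaaLL.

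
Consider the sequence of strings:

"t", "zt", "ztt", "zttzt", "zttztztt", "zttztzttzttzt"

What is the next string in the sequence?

This is a Fibonacci-style word recurrence s(k) = s(k−1)·s(k−2): e.g. zt·t = ztt.
Continuing: zttztzttzttzt · zttztztt gives term 7.

zttztzttzttztzttztztt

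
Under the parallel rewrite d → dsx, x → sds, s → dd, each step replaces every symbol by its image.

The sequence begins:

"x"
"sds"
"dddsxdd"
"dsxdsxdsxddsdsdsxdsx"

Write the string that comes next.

Replace each of the 20 characters of dsxdsxdsxddsdsdsxdsx in place — dsx dd sds dsx dd sds dsx dd sds dsx dsx dd dsx dd dsx dd sds dsx dd sds — and concatenate.

dsxddsdsdsxddsdsdsxddsdsdsxdsxdddsxdddsxddsdsdsxddsds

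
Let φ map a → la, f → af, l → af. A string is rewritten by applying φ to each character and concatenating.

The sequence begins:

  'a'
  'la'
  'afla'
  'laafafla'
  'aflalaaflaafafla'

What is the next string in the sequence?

laafaflaaflalaafaflalaaflaafafla

φ(aflalaaflaafafla) expands symbol-by-symbol to la af af la af la la af af la la af la af af la; joining the 16 pieces gives the next term.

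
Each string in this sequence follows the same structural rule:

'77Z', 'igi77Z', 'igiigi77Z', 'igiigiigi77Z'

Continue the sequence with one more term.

The strings grow by a fixed prefix igi each time.
Applying this once more to igiigiigi77Z:

igiigiigiigi77Z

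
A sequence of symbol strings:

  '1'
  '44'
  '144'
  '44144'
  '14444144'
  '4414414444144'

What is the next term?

144441444414414444144

From term 3 onward, concatenate the second-to-last term with the last: 1·44 = 144, 44·144 = 44144, …
So term 7 is 14444144·4414414444144.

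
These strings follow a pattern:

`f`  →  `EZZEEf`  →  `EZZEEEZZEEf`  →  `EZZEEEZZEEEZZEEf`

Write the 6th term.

EZZEEEZZEEEZZEEEZZEEEZZEEf

The strings grow by a fixed prefix EZZEE each time.
From EZZEEEZZEEEZZEEf, 2 further steps: EZZEEEZZEEEZZEEf → EZZEEEZZEEEZZEEEZZEEf → (answer).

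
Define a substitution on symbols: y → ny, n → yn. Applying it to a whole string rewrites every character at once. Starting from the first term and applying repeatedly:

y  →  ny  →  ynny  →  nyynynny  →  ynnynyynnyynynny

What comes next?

Applying the rule to each of the 16 symbols of ynnynyynnyynynny gives the pieces ny yn yn ny yn ny ny yn yn ny ny yn ny yn yn ny, which concatenate to the answer.

nyynynnyynnynyynynnynyynnyynynny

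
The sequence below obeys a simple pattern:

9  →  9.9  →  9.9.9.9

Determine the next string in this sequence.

Each string is two copies of the previous one joined by '.'.
Doubling 9.9.9.9 with '.' between the halves:

9.9.9.9.9.9.9.9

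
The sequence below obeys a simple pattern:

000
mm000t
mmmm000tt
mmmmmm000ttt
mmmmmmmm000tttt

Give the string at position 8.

Every step adds mm to the front and t to the end of the previous string.
From mmmmmmmm000tttt, 3 further steps: mmmmmmmm000tttt → mmmmmmmmmm000ttttt → mmmmmmmmmmmm000tttttt → (answer).

mmmmmmmmmmmmmm000ttttttt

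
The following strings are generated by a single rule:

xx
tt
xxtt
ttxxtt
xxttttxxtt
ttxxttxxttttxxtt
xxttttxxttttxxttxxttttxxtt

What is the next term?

ttxxttxxttttxxttxxttttxxttttxxttxxttttxxtt

Each term (from the third on) is the two preceding terms concatenated in order: term 3 = xx·tt = xxtt.
So term 8 is ttxxttxxttttxxtt·xxttttxxttttxxttxxttttxxtt.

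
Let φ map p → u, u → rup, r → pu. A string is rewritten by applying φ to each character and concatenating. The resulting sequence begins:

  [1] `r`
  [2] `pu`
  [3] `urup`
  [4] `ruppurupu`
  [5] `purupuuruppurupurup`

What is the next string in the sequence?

Applying the rule to each of the 19 symbols of purupuuruppurupurup gives the pieces u rup pu rup u rup rup pu rup u u rup pu rup u rup pu rup u, which concatenate to the answer.

uruppurupurupruppurupuuruppurupuruppurupu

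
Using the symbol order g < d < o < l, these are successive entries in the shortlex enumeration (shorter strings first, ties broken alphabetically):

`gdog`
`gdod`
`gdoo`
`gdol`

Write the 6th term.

gdld

Stepping forward 2 times from gdol: gdol → gdlg, then the target.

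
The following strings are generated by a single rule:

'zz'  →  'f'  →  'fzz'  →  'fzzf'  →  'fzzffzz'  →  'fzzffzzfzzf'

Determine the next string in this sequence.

This is a Fibonacci-style word recurrence s(k) = s(k−1)·s(k−2): e.g. f·zz = fzz.
So term 7 is fzzffzzfzzf·fzzffzz.

fzzffzzfzzffzzffzz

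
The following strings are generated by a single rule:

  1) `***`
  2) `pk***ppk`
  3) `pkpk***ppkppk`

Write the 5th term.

Every step adds pk to the front and ppk to the end of the previous string.
From pkpk***ppkppk, 2 further steps: pkpk***ppkppk → pkpkpk***ppkppkppk → (answer).

pkpkpkpk***ppkppkppkppk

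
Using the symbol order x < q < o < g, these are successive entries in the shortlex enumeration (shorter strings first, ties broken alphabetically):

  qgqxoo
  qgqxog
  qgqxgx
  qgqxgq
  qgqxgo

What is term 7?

qgqqxx

Stepping forward 2 times from qgqxgo: qgqxgo → qgqxgg, then the target.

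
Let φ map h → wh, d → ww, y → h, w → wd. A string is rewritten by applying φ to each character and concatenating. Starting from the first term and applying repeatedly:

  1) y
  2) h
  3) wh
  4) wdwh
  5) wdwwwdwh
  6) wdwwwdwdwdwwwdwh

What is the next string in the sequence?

Replace each of the 16 characters of wdwwwdwdwdwwwdwh in place — wd ww wd wd wd ww wd ww wd ww wd wd wd ww wd wh — and concatenate.

wdwwwdwdwdwwwdwwwdwwwdwdwdwwwdwh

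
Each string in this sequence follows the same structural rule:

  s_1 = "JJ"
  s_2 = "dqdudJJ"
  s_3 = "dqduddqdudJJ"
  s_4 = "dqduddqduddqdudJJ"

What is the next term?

dqduddqduddqduddqdudJJ

Each term is the previous one with dqdud prepended.
One more step from dqduddqduddqdudJJ gives the answer.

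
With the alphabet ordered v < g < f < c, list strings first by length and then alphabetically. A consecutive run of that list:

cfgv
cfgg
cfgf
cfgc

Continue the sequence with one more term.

cffv

Find the rightmost character of cfgc below c, bump it to the next letter, and reset everything to its right to v.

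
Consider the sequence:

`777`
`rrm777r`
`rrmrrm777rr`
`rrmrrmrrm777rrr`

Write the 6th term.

rrmrrmrrmrrmrrm777rrrrr

Every step adds rrm to the front and r to the end of the previous string.
From rrmrrmrrm777rrr, 2 further steps: rrmrrmrrm777rrr → rrmrrmrrmrrm777rrrr → (answer).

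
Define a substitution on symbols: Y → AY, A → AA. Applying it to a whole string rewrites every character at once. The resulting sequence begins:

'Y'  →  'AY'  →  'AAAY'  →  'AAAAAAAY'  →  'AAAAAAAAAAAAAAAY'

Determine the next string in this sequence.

Rewriting the 16 symbols of AAAAAAAAAAAAAAAY one by one yields AA AA AA AA AA AA AA AA AA AA AA AA AA AA AA AY; concatenated:

AAAAAAAAAAAAAAAAAAAAAAAAAAAAAAAY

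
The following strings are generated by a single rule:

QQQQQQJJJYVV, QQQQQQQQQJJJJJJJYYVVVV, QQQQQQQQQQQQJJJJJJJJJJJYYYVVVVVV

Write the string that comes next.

QQQQQQQQQQQQQQQJJJJJJJJJJJJJJJYYYYVVVVVVVV

Reading off run lengths: Q runs 6, 9, 12; J runs 3, 7, 11; Y runs 1, 2, 3; V runs 2, 4, 6 — each is linear in n (n = 1, 2, …).
Setting n = 4 gives 15, 15, 4, 8 characters in each block.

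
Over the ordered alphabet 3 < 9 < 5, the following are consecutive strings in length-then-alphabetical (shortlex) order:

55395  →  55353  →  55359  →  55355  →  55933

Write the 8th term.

Continuing the enumeration 3 steps past 55933: 55933 → 55939 → 55935 → (answer).

55993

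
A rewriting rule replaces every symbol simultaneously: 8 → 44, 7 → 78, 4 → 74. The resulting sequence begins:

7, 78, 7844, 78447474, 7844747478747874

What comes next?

φ(7844747478747874) expands symbol-by-symbol to 78 44 74 74 78 74 78 74 78 44 78 74 78 44 78 74; joining the 16 pieces gives the next term.

78447474787478747844787478447874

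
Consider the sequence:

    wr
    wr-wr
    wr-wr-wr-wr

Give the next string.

Each string is two copies of the previous one joined by '-'.
So the next term is two copies of wr-wr-wr-wr with '-' between the halves.

wr-wr-wr-wr-wr-wr-wr-wr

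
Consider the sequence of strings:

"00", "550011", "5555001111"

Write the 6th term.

5555555555001111111111

Every step adds 55 to the front and 11 to the end of the previous string.
From 5555001111, 3 further steps: 5555001111 → 55555500111111 → 555555550011111111 → (answer).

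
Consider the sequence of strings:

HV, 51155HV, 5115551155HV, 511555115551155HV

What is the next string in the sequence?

The strings grow by a fixed prefix 51155 each time.
One more step from 511555115551155HV gives the answer.

51155511555115551155HV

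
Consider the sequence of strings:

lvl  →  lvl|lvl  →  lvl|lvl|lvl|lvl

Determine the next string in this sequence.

Every step duplicates the string with '|' between the halves.
So the next term is two copies of lvl|lvl|lvl|lvl with '|' between the halves.

lvl|lvl|lvl|lvl|lvl|lvl|lvl|lvl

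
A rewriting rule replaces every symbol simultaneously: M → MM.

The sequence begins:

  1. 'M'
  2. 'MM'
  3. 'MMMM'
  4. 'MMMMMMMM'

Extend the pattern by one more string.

MMMMMMMMMMMMMMMM

Expanding MMMMMMMM: M→MM, M→MM, M→MM, M→MM, M→MM, M→MM, M→MM, M→MM. Concatenated: MM MM MM MM MM MM MM MM.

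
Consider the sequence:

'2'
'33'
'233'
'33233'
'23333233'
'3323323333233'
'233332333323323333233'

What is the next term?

3323323333233233332333323323333233

This is a Fibonacci-style word recurrence s(k) = s(k−2)·s(k−1): e.g. 2·33 = 233.
So term 8 is 3323323333233·233332333323323333233.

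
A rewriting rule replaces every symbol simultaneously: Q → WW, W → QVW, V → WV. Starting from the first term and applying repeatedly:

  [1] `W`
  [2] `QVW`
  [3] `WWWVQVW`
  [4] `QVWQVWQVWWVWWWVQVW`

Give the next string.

Replace each of the 18 characters of QVWQVWQVWWVWWWVQVW in place — WW WV QVW WW WV QVW WW WV QVW QVW WV QVW QVW QVW WV WW WV QVW — and concatenate.

WWWVQVWWWWVQVWWWWVQVWQVWWVQVWQVWQVWWVWWWVQVW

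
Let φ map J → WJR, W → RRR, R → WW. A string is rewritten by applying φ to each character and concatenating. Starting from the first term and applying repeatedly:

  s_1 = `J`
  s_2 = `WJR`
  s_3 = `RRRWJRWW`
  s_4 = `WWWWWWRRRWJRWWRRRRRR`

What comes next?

RRRRRRRRRRRRRRRRRRWWWWWWRRRWJRWWRRRRRRWWWWWWWWWWWW

φ(WWWWWWRRRWJRWWRRRRRR) expands symbol-by-symbol to RRR RRR RRR RRR RRR RRR WW WW WW RRR WJR WW RRR RRR WW WW WW WW WW WW; joining the 20 pieces gives the next term.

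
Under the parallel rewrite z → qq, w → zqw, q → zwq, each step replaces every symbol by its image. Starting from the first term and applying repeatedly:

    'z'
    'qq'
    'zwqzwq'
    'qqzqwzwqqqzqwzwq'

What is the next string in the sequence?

φ(qqzqwzwqqqzqwzwq) expands symbol-by-symbol to zwq zwq qq zwq zqw qq zqw zwq zwq zwq qq zwq zqw qq zqw zwq; joining the 16 pieces gives the next term.

zwqzwqqqzwqzqwqqzqwzwqzwqzwqqqzwqzqwqqzqwzwq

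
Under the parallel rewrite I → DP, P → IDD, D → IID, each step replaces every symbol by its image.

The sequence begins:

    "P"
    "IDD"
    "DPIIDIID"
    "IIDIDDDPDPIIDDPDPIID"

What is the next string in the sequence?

φ(IIDIDDDPDPIIDDPDPIID) expands symbol-by-symbol to DP DP IID DP IID IID IID IDD IID IDD DP DP IID IID IDD IID IDD DP DP IID; joining the 20 pieces gives the next term.

DPDPIIDDPIIDIIDIIDIDDIIDIDDDPDPIIDIIDIDDIIDIDDDPDPIID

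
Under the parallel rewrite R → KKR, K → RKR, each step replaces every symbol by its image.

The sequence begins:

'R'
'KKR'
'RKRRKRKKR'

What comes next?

KKRRKRKKRKKRRKRKKRRKRRKRKKR

Apply φ to RKRRKRKKR symbol by symbol: R→KKR, K→RKR, R→KKR, R→KKR, K→RKR, R→KKR, K→RKR, K→RKR, R→KKR; joined: KKR RKR KKR KKR RKR KKR RKR RKR KKR.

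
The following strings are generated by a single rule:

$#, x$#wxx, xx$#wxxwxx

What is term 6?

xxxxx$#wxxwxxwxxwxxwxx

Every step adds x to the front and wxx to the end of the previous string.
From xx$#wxxwxx, 3 further steps: xx$#wxxwxx → xxx$#wxxwxxwxx → xxxx$#wxxwxxwxxwxx → (answer).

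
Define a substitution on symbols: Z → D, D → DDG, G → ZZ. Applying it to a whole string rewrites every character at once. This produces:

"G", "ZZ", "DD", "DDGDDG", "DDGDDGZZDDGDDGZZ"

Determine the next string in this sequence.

DDGDDGZZDDGDDGZZDDDDGDDGZZDDGDDGZZDD

φ(DDGDDGZZDDGDDGZZ) expands symbol-by-symbol to DDG DDG ZZ DDG DDG ZZ D D DDG DDG ZZ DDG DDG ZZ D D; joining the 16 pieces gives the next term.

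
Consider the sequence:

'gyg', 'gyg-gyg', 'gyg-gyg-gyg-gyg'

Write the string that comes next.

Every step duplicates the string with '-' between the halves.
One more doubling of gyg-gyg-gyg-gyg gives the answer.

gyg-gyg-gyg-gyg-gyg-gyg-gyg-gyg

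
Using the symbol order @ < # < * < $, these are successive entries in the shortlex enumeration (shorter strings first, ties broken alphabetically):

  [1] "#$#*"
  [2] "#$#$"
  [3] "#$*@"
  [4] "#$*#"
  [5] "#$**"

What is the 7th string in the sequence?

#$$@

Continuing the enumeration 2 steps past #$**: #$** → #$*$ → (answer).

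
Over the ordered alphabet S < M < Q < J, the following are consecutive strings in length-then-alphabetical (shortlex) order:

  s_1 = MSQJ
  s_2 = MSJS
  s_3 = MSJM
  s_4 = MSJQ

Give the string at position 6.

Stepping forward 2 times from MSJQ: MSJQ → MSJJ, then the target.

MMSS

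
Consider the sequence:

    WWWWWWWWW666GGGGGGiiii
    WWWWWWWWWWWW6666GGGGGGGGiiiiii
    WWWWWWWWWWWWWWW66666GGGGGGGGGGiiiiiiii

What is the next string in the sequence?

WWWWWWWWWWWWWWWWWW666666GGGGGGGGGGGGiiiiiiiiii

Reading off run lengths: W runs 9, 12, 15; 6 runs 3, 4, 5; G runs 6, 8, 10; i runs 4, 6, 8 — each is linear in n, where the shown terms are n = 2, 3, 4.
Setting n = 5 gives 18, 6, 12, 10 characters in each block.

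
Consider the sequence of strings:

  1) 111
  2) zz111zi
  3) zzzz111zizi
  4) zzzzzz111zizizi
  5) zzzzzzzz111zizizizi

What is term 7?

Every step adds zz to the front and zi to the end of the previous string.
From zzzzzzzz111zizizizi, 2 further steps: zzzzzzzz111zizizizi → zzzzzzzzzz111zizizizizi → (answer).

zzzzzzzzzzzz111zizizizizizi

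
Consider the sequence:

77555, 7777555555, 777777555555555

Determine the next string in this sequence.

77777777555555555555

Reading off run lengths: 7 runs 2, 4, 6; 5 runs 3, 6, 9 — each is linear in n (n = 1, 2, …).
For the next term, n = 4, so the run lengths are 8, 12.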